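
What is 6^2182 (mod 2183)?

6^1 ≡ 6 (mod 2183)
6^2 ≡ 6^2 = 36 ≡ 36 (mod 2183)
6^4 ≡ 36^2 = 1296 ≡ 1296 (mod 2183)
6^8 ≡ 1296^2 = 1679616 ≡ 889 (mod 2183)
6^16 ≡ 889^2 = 790321 ≡ 75 (mod 2183)
6^32 ≡ 75^2 = 5625 ≡ 1259 (mod 2183)
6^64 ≡ 1259^2 = 1585081 ≡ 223 (mod 2183)
6^128 ≡ 223^2 = 49729 ≡ 1703 (mod 2183)
6^256 ≡ 1703^2 = 2900209 ≡ 1185 (mod 2183)
6^512 ≡ 1185^2 = 1404225 ≡ 556 (mod 2183)
6^1024 ≡ 556^2 = 309136 ≡ 1333 (mod 2183)
6^2048 ≡ 1333^2 = 1776889 ≡ 2110 (mod 2183)
2182 = 2048 + 128 + 4 + 2 in binary powers of 2.
So 6^2182 ≡ 2110 · 1703 · 1296 · 36 ≡ 1553 (mod 2183).
Since 1553 ≠ 1, base 6 is a Fermat witness: 2183 is composite.

1553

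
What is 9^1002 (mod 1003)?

9^1 ≡ 9 (mod 1003)
9^2 ≡ 9^2 = 81 ≡ 81 (mod 1003)
9^4 ≡ 81^2 = 6561 ≡ 543 (mod 1003)
9^8 ≡ 543^2 = 294849 ≡ 970 (mod 1003)
9^16 ≡ 970^2 = 940900 ≡ 86 (mod 1003)
9^32 ≡ 86^2 = 7396 ≡ 375 (mod 1003)
9^64 ≡ 375^2 = 140625 ≡ 205 (mod 1003)
9^128 ≡ 205^2 = 42025 ≡ 902 (mod 1003)
9^256 ≡ 902^2 = 813604 ≡ 171 (mod 1003)
9^512 ≡ 171^2 = 29241 ≡ 154 (mod 1003)
1002 = 512 + 256 + 128 + 64 + 32 + 8 + 2 in binary powers of 2.
So 9^1002 ≡ 154 · 171 · 902 · 205 · 375 · 970 · 81 ≡ 676 (mod 1003).
Since 676 ≠ 1, base 9 is a Fermat witness: 1003 is composite.

676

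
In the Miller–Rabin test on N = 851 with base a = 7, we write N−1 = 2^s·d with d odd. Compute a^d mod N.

419

851 − 1 = 850 = 2^1 · 425, so d = 425.
7^1 ≡ 7 (mod 851)
7^2 ≡ 7^2 = 49 ≡ 49 (mod 851)
7^4 ≡ 49^2 = 2401 ≡ 699 (mod 851)
7^8 ≡ 699^2 = 488601 ≡ 127 (mod 851)
7^16 ≡ 127^2 = 16129 ≡ 811 (mod 851)
7^32 ≡ 811^2 = 657721 ≡ 749 (mod 851)
7^64 ≡ 749^2 = 561001 ≡ 192 (mod 851)
7^128 ≡ 192^2 = 36864 ≡ 271 (mod 851)
7^256 ≡ 271^2 = 73441 ≡ 255 (mod 851)
425 = 256 + 128 + 32 + 8 + 1 in binary powers of 2.
So 7^425 ≡ 255 · 271 · 749 · 127 · 7 ≡ 419 (mod 851).
Squaring chain: 419; never reaches −1, so base 7 is a Miller–Rabin witness that 851 is composite.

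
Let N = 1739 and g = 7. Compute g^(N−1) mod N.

7^1 ≡ 7 (mod 1739)
7^2 ≡ 7^2 = 49 ≡ 49 (mod 1739)
7^4 ≡ 49^2 = 2401 ≡ 662 (mod 1739)
7^8 ≡ 662^2 = 438244 ≡ 16 (mod 1739)
7^16 ≡ 16^2 = 256 ≡ 256 (mod 1739)
7^32 ≡ 256^2 = 65536 ≡ 1193 (mod 1739)
7^64 ≡ 1193^2 = 1423249 ≡ 747 (mod 1739)
7^128 ≡ 747^2 = 558009 ≡ 1529 (mod 1739)
7^256 ≡ 1529^2 = 2337841 ≡ 625 (mod 1739)
7^512 ≡ 625^2 = 390625 ≡ 1089 (mod 1739)
7^1024 ≡ 1089^2 = 1185921 ≡ 1662 (mod 1739)
1738 = 1024 + 512 + 128 + 64 + 8 + 2 in binary powers of 2.
So 7^1738 ≡ 1662 · 1089 · 1529 · 747 · 16 · 49 ≡ 636 (mod 1739).
Since 636 ≠ 1, base 7 is a Fermat witness: 1739 is composite.

636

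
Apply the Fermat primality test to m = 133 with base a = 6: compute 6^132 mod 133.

106

6^1 ≡ 6 (mod 133)
6^2 ≡ 6^2 = 36 ≡ 36 (mod 133)
6^4 ≡ 36^2 = 1296 ≡ 99 (mod 133)
6^8 ≡ 99^2 = 9801 ≡ 92 (mod 133)
6^16 ≡ 92^2 = 8464 ≡ 85 (mod 133)
6^32 ≡ 85^2 = 7225 ≡ 43 (mod 133)
6^64 ≡ 43^2 = 1849 ≡ 120 (mod 133)
6^128 ≡ 120^2 = 14400 ≡ 36 (mod 133)
132 = 128 + 4 in binary powers of 2.
So 6^132 ≡ 36 · 99 ≡ 106 (mod 133).
Since 106 ≠ 1, base 6 is a Fermat witness: 133 is composite.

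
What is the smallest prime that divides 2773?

2773 is odd.
Digit sum 19, not divisible by 3.
Ends in 3: not divisible by 5.
7: 2773 = 7·396 + 1
11: 2773 = 11·252 + 1
13: 2773 = 13·213 + 4
17: 2773 = 17·163 + 2
19: 2773 = 19·145 + 18
23: 2773 = 23·120 + 13
29: 2773 = 29·95 + 18
31: 2773 = 31·89 + 14
37: 2773 = 37·74 + 35
41: 2773 = 41·67 + 26
43: 2773 = 43·64 + 21
47: 2773 = 47·59

47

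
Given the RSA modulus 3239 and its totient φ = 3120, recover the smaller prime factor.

φ(n) = (p−1)(q−1) = n − (p+q) + 1, so p + q = 3239 − 3120 + 1 = 120.
p and q are the roots of t² − 120t + 3239 = 0.
Discriminant: 120² − 4·3239 = 14400 − 12956 = 1444; √1444 = 38.
q = (120 − 38)/2 = 41, p = (120 + 38)/2 = 79.
Check: 41 · 79 = 3239.

41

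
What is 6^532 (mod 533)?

373

6^1 ≡ 6 (mod 533)
6^2 ≡ 6^2 = 36 ≡ 36 (mod 533)
6^4 ≡ 36^2 = 1296 ≡ 230 (mod 533)
6^8 ≡ 230^2 = 52900 ≡ 133 (mod 533)
6^16 ≡ 133^2 = 17689 ≡ 100 (mod 533)
6^32 ≡ 100^2 = 10000 ≡ 406 (mod 533)
6^64 ≡ 406^2 = 164836 ≡ 139 (mod 533)
6^128 ≡ 139^2 = 19321 ≡ 133 (mod 533)
6^256 ≡ 133^2 = 17689 ≡ 100 (mod 533)
6^512 ≡ 100^2 = 10000 ≡ 406 (mod 533)
532 = 512 + 16 + 4 in binary powers of 2.
So 6^532 ≡ 406 · 100 · 230 ≡ 373 (mod 533).
Since 373 ≠ 1, base 6 is a Fermat witness: 533 is composite.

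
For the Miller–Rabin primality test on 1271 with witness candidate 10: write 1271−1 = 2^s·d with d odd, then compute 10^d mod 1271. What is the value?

1271 − 1 = 1270 = 2^1 · 635, so d = 635.
10^1 ≡ 10 (mod 1271)
10^2 ≡ 10^2 = 100 ≡ 100 (mod 1271)
10^4 ≡ 100^2 = 10000 ≡ 1103 (mod 1271)
10^8 ≡ 1103^2 = 1216609 ≡ 262 (mod 1271)
10^16 ≡ 262^2 = 68644 ≡ 10 (mod 1271)
10^32 ≡ 10^2 = 100 ≡ 100 (mod 1271)
10^64 ≡ 100^2 = 10000 ≡ 1103 (mod 1271)
10^128 ≡ 1103^2 = 1216609 ≡ 262 (mod 1271)
10^256 ≡ 262^2 = 68644 ≡ 10 (mod 1271)
10^512 ≡ 10^2 = 100 ≡ 100 (mod 1271)
635 = 512 + 64 + 32 + 16 + 8 + 2 + 1 in binary powers of 2.
So 10^635 ≡ 100 · 1103 · 100 · 10 · 262 · 100 · 10 ≡ 862 (mod 1271).
Squaring chain: 862; never reaches −1, so base 10 is a Miller–Rabin witness that 1271 is composite.

862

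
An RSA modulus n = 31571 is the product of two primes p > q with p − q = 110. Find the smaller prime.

131

Since p = q + 110, we have 31571 = q(q + 110), so q² + 110q − 31571 = 0.
Discriminant: 110² + 4·31571 = 12100 + 126284 = 138384; √138384 = 372.
q = (−110 + 372)/2 = 131, and p = q + 110 = 241.
Check: 131 · 241 = 31571.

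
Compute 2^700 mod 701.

1

2^1 ≡ 2 (mod 701)
2^2 ≡ 2^2 = 4 ≡ 4 (mod 701)
2^4 ≡ 4^2 = 16 ≡ 16 (mod 701)
2^8 ≡ 16^2 = 256 ≡ 256 (mod 701)
2^16 ≡ 256^2 = 65536 ≡ 343 (mod 701)
2^32 ≡ 343^2 = 117649 ≡ 582 (mod 701)
2^64 ≡ 582^2 = 338724 ≡ 141 (mod 701)
2^128 ≡ 141^2 = 19881 ≡ 253 (mod 701)
2^256 ≡ 253^2 = 64009 ≡ 218 (mod 701)
2^512 ≡ 218^2 = 47524 ≡ 557 (mod 701)
700 = 512 + 128 + 32 + 16 + 8 + 4 in binary powers of 2.
So 2^700 ≡ 557 · 253 · 582 · 343 · 256 · 16 ≡ 1 (mod 701).
Since the result is 1, base 2 gives no evidence that 701 is composite.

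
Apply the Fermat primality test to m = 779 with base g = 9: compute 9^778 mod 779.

614

9^1 ≡ 9 (mod 779)
9^2 ≡ 9^2 = 81 ≡ 81 (mod 779)
9^4 ≡ 81^2 = 6561 ≡ 329 (mod 779)
9^8 ≡ 329^2 = 108241 ≡ 739 (mod 779)
9^16 ≡ 739^2 = 546121 ≡ 42 (mod 779)
9^32 ≡ 42^2 = 1764 ≡ 206 (mod 779)
9^64 ≡ 206^2 = 42436 ≡ 370 (mod 779)
9^128 ≡ 370^2 = 136900 ≡ 575 (mod 779)
9^256 ≡ 575^2 = 330625 ≡ 329 (mod 779)
9^512 ≡ 329^2 = 108241 ≡ 739 (mod 779)
778 = 512 + 256 + 8 + 2 in binary powers of 2.
So 9^778 ≡ 739 · 329 · 739 · 81 ≡ 614 (mod 779).
Since 614 ≠ 1, base 9 is a Fermat witness: 779 is composite.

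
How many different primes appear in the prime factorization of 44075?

44075 = 5^2 · 1763
1763 = 41 · 43
44075 = 5^2 · 41 · 43, which has 3 distinct prime factors.

3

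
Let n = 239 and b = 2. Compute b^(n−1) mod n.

1

2^1 ≡ 2 (mod 239)
2^2 ≡ 2^2 = 4 ≡ 4 (mod 239)
2^4 ≡ 4^2 = 16 ≡ 16 (mod 239)
2^8 ≡ 16^2 = 256 ≡ 17 (mod 239)
2^16 ≡ 17^2 = 289 ≡ 50 (mod 239)
2^32 ≡ 50^2 = 2500 ≡ 110 (mod 239)
2^64 ≡ 110^2 = 12100 ≡ 150 (mod 239)
2^128 ≡ 150^2 = 22500 ≡ 34 (mod 239)
238 = 128 + 64 + 32 + 8 + 4 + 2 in binary powers of 2.
So 2^238 ≡ 34 · 150 · 110 · 17 · 16 · 4 ≡ 1 (mod 239).
Since the result is 1, base 2 gives no evidence that 239 is composite.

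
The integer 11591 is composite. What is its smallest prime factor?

67

11591 is odd.
Digit sum 17, not divisible by 3.
Ends in 1: not divisible by 5.
7: 11591 = 7·1655 + 6
11: 11591 = 11·1053 + 8
13: 11591 = 13·891 + 8
17: 11591 = 17·681 + 14
19: 11591 = 19·610 + 1
23: 11591 = 23·503 + 22
29: 11591 = 29·399 + 20
31: 11591 = 31·373 + 28
37: 11591 = 37·313 + 10
41: 11591 = 41·282 + 29
43: 11591 = 43·269 + 24
47: 11591 = 47·246 + 29
53: 11591 = 53·218 + 37
59: 11591 = 59·196 + 27
61: 11591 = 61·190 + 1
67: 11591 = 67·173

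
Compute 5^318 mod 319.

5^1 ≡ 5 (mod 319)
5^2 ≡ 5^2 = 25 ≡ 25 (mod 319)
5^4 ≡ 25^2 = 625 ≡ 306 (mod 319)
5^8 ≡ 306^2 = 93636 ≡ 169 (mod 319)
5^16 ≡ 169^2 = 28561 ≡ 170 (mod 319)
5^32 ≡ 170^2 = 28900 ≡ 190 (mod 319)
5^64 ≡ 190^2 = 36100 ≡ 53 (mod 319)
5^128 ≡ 53^2 = 2809 ≡ 257 (mod 319)
5^256 ≡ 257^2 = 66049 ≡ 16 (mod 319)
318 = 256 + 32 + 16 + 8 + 4 + 2 in binary powers of 2.
So 5^318 ≡ 16 · 190 · 170 · 169 · 306 · 25 ≡ 136 (mod 319).
Since 136 ≠ 1, base 5 is a Fermat witness: 319 is composite.

136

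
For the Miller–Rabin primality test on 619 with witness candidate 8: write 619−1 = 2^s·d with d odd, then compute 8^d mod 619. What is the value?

619 − 1 = 618 = 2^1 · 309, so d = 309.
8^1 ≡ 8 (mod 619)
8^2 ≡ 8^2 = 64 ≡ 64 (mod 619)
8^4 ≡ 64^2 = 4096 ≡ 382 (mod 619)
8^8 ≡ 382^2 = 145924 ≡ 459 (mod 619)
8^16 ≡ 459^2 = 210681 ≡ 221 (mod 619)
8^32 ≡ 221^2 = 48841 ≡ 559 (mod 619)
8^64 ≡ 559^2 = 312481 ≡ 505 (mod 619)
8^128 ≡ 505^2 = 255025 ≡ 616 (mod 619)
8^256 ≡ 616^2 = 379456 ≡ 9 (mod 619)
309 = 256 + 32 + 16 + 4 + 1 in binary powers of 2.
So 8^309 ≡ 9 · 559 · 221 · 382 · 8 ≡ 618 (mod 619).
Since 8^d ≡ 618 (mod 619), base 8 does not prove 619 composite.

618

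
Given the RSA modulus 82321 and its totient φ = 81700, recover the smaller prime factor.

191

φ(n) = (p−1)(q−1) = n − (p+q) + 1, so p + q = 82321 − 81700 + 1 = 622.
p and q are the roots of t² − 622t + 82321 = 0.
Discriminant: 622² − 4·82321 = 386884 − 329284 = 57600; √57600 = 240.
q = (622 − 240)/2 = 191, p = (622 + 240)/2 = 431.
Check: 191 · 431 = 82321.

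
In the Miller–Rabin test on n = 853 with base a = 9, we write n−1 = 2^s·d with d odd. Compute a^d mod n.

1

853 − 1 = 852 = 2^2 · 213, so d = 213.
9^1 ≡ 9 (mod 853)
9^2 ≡ 9^2 = 81 ≡ 81 (mod 853)
9^4 ≡ 81^2 = 6561 ≡ 590 (mod 853)
9^8 ≡ 590^2 = 348100 ≡ 76 (mod 853)
9^16 ≡ 76^2 = 5776 ≡ 658 (mod 853)
9^32 ≡ 658^2 = 432964 ≡ 493 (mod 853)
9^64 ≡ 493^2 = 243049 ≡ 797 (mod 853)
9^128 ≡ 797^2 = 635209 ≡ 577 (mod 853)
213 = 128 + 64 + 16 + 4 + 1 in binary powers of 2.
So 9^213 ≡ 577 · 797 · 658 · 590 · 9 ≡ 1 (mod 853).
Since 9^d ≡ 1 (mod 853), base 9 does not prove 853 composite.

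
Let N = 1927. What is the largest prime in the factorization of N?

47

1927 = 41 · 47
47 is prime.
So 1927 = 41 · 47; the largest prime factor is 47.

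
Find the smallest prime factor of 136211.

19

136211 is odd.
Digit sum 14, not divisible by 3.
Ends in 1: not divisible by 5.
7: 136211 = 7·19458 + 5
11: 136211 = 11·12382 + 9
13: 136211 = 13·10477 + 10
17: 136211 = 17·8012 + 7
19: 136211 = 19·7169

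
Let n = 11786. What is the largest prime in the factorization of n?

11786 = 2 · 5893
5893 = 71 · 83
83 is prime.
So 11786 = 2 · 71 · 83; the largest prime factor is 83.

83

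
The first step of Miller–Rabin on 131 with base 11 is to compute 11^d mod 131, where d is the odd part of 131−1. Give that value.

131 − 1 = 130 = 2^1 · 65, so d = 65.
11^1 ≡ 11 (mod 131)
11^2 ≡ 11^2 = 121 ≡ 121 (mod 131)
11^4 ≡ 121^2 = 14641 ≡ 100 (mod 131)
11^8 ≡ 100^2 = 10000 ≡ 44 (mod 131)
11^16 ≡ 44^2 = 1936 ≡ 102 (mod 131)
11^32 ≡ 102^2 = 10404 ≡ 55 (mod 131)
11^64 ≡ 55^2 = 3025 ≡ 12 (mod 131)
65 = 64 + 1 in binary powers of 2.
So 11^65 ≡ 12 · 11 ≡ 1 (mod 131).
Since 11^d ≡ 1 (mod 131), base 11 does not prove 131 composite.

1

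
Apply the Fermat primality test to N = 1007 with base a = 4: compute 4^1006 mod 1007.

937

4^1 ≡ 4 (mod 1007)
4^2 ≡ 4^2 = 16 ≡ 16 (mod 1007)
4^4 ≡ 16^2 = 256 ≡ 256 (mod 1007)
4^8 ≡ 256^2 = 65536 ≡ 81 (mod 1007)
4^16 ≡ 81^2 = 6561 ≡ 519 (mod 1007)
4^32 ≡ 519^2 = 269361 ≡ 492 (mod 1007)
4^64 ≡ 492^2 = 242064 ≡ 384 (mod 1007)
4^128 ≡ 384^2 = 147456 ≡ 434 (mod 1007)
4^256 ≡ 434^2 = 188356 ≡ 47 (mod 1007)
4^512 ≡ 47^2 = 2209 ≡ 195 (mod 1007)
1006 = 512 + 256 + 128 + 64 + 32 + 8 + 4 + 2 in binary powers of 2.
So 4^1006 ≡ 195 · 47 · 434 · 384 · 492 · 81 · 256 · 16 ≡ 937 (mod 1007).
Since 937 ≠ 1, base 4 is a Fermat witness: 1007 is composite.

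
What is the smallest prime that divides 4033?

37

4033 is odd.
Digit sum 10, not divisible by 3.
Ends in 3: not divisible by 5.
7: 4033 = 7·576 + 1
11: 4033 = 11·366 + 7
13: 4033 = 13·310 + 3
17: 4033 = 17·237 + 4
19: 4033 = 19·212 + 5
23: 4033 = 23·175 + 8
29: 4033 = 29·139 + 2
31: 4033 = 31·130 + 3
37: 4033 = 37·109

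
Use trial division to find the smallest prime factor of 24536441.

97

24536441 is odd.
Digit sum 29, not divisible by 3.
Ends in 1: not divisible by 5.
7: 24536441 = 7·3505205 + 6
11: 24536441 = 11·2230585 + 6
13: 24536441 = 13·1887418 + 7
17: 24536441 = 17·1443320 + 1
19: 24536441 = 19·1291391 + 12
23: 24536441 = 23·1066801 + 18
29: 24536441 = 29·846084 + 5
31: 24536441 = 31·791498 + 3
37: 24536441 = 37·663147 + 2
41: 24536441 = 41·598449 + 32
43: 24536441 = 43·570614 + 39
47: 24536441 = 47·522051 + 44
53: 24536441 = 53·462951 + 38
59: 24536441 = 59·415871 + 52
61: 24536441 = 61·402236 + 45
67: 24536441 = 67·366215 + 36
71: 24536441 = 71·345583 + 48
73: 24536441 = 73·336115 + 46
79: 24536441 = 79·310587 + 68
83: 24536441 = 83·295619 + 64
89: 24536441 = 89·275690 + 31
97: 24536441 = 97·252953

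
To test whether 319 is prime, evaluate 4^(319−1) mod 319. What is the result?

284

4^1 ≡ 4 (mod 319)
4^2 ≡ 4^2 = 16 ≡ 16 (mod 319)
4^4 ≡ 16^2 = 256 ≡ 256 (mod 319)
4^8 ≡ 256^2 = 65536 ≡ 141 (mod 319)
4^16 ≡ 141^2 = 19881 ≡ 103 (mod 319)
4^32 ≡ 103^2 = 10609 ≡ 82 (mod 319)
4^64 ≡ 82^2 = 6724 ≡ 25 (mod 319)
4^128 ≡ 25^2 = 625 ≡ 306 (mod 319)
4^256 ≡ 306^2 = 93636 ≡ 169 (mod 319)
318 = 256 + 32 + 16 + 8 + 4 + 2 in binary powers of 2.
So 4^318 ≡ 169 · 82 · 103 · 141 · 256 · 16 ≡ 284 (mod 319).
Since 284 ≠ 1, base 4 is a Fermat witness: 319 is composite.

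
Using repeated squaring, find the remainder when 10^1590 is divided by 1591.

10^1 ≡ 10 (mod 1591)
10^2 ≡ 10^2 = 100 ≡ 100 (mod 1591)
10^4 ≡ 100^2 = 10000 ≡ 454 (mod 1591)
10^8 ≡ 454^2 = 206116 ≡ 877 (mod 1591)
10^16 ≡ 877^2 = 769129 ≡ 676 (mod 1591)
10^32 ≡ 676^2 = 456976 ≡ 359 (mod 1591)
10^64 ≡ 359^2 = 128881 ≡ 10 (mod 1591)
10^128 ≡ 10^2 = 100 ≡ 100 (mod 1591)
10^256 ≡ 100^2 = 10000 ≡ 454 (mod 1591)
10^512 ≡ 454^2 = 206116 ≡ 877 (mod 1591)
10^1024 ≡ 877^2 = 769129 ≡ 676 (mod 1591)
1590 = 1024 + 512 + 32 + 16 + 4 + 2 in binary powers of 2.
So 10^1590 ≡ 676 · 877 · 359 · 676 · 454 · 100 ≡ 704 (mod 1591).
Since 704 ≠ 1, base 10 is a Fermat witness: 1591 is composite.

704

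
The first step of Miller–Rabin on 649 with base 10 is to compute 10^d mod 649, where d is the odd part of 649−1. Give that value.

131

649 − 1 = 648 = 2^3 · 81, so d = 81.
10^1 ≡ 10 (mod 649)
10^2 ≡ 10^2 = 100 ≡ 100 (mod 649)
10^4 ≡ 100^2 = 10000 ≡ 265 (mod 649)
10^8 ≡ 265^2 = 70225 ≡ 133 (mod 649)
10^16 ≡ 133^2 = 17689 ≡ 166 (mod 649)
10^32 ≡ 166^2 = 27556 ≡ 298 (mod 649)
10^64 ≡ 298^2 = 88804 ≡ 540 (mod 649)
81 = 64 + 16 + 1 in binary powers of 2.
So 10^81 ≡ 540 · 166 · 10 ≡ 131 (mod 649).
Squaring chain: 131 → 287 → 595; never reaches −1, so base 10 is a Miller–Rabin witness that 649 is composite.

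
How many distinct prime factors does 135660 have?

135660 = 2^2 · 33915
33915 = 3 · 11305
11305 = 5 · 2261
2261 = 7 · 323
323 = 17 · 19
135660 = 2^2 · 3 · 5 · 7 · 17 · 19, which has 6 distinct prime factors.

6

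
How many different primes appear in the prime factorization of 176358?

6

176358 = 2 · 88179
88179 = 3 · 29393
29393 = 7 · 4199
4199 = 13 · 323
323 = 17 · 19
176358 = 2 · 3 · 7 · 13 · 17 · 19, which has 6 distinct prime factors.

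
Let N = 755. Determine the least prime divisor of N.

755 is odd.
Digit sum 17, not divisible by 3.
Ends in 5: divisible by 5.

5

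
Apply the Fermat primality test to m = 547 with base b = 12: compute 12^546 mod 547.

1

12^1 ≡ 12 (mod 547)
12^2 ≡ 12^2 = 144 ≡ 144 (mod 547)
12^4 ≡ 144^2 = 20736 ≡ 497 (mod 547)
12^8 ≡ 497^2 = 247009 ≡ 312 (mod 547)
12^16 ≡ 312^2 = 97344 ≡ 525 (mod 547)
12^32 ≡ 525^2 = 275625 ≡ 484 (mod 547)
12^64 ≡ 484^2 = 234256 ≡ 140 (mod 547)
12^128 ≡ 140^2 = 19600 ≡ 455 (mod 547)
12^256 ≡ 455^2 = 207025 ≡ 259 (mod 547)
12^512 ≡ 259^2 = 67081 ≡ 347 (mod 547)
546 = 512 + 32 + 2 in binary powers of 2.
So 12^546 ≡ 347 · 484 · 144 ≡ 1 (mod 547).
Since the result is 1, base 12 gives no evidence that 547 is composite.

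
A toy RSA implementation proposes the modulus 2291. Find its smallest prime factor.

29

2291 is odd.
Digit sum 14, not divisible by 3.
Ends in 1: not divisible by 5.
7: 2291 = 7·327 + 2
11: 2291 = 11·208 + 3
13: 2291 = 13·176 + 3
17: 2291 = 17·134 + 13
19: 2291 = 19·120 + 11
23: 2291 = 23·99 + 14
29: 2291 = 29·79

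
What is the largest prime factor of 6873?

79

6873 = 3 · 2291
2291 = 29 · 79
79 is prime.
So 6873 = 3 · 29 · 79; the largest prime factor is 79.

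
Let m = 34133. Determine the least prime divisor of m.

34133 is odd.
Digit sum 14, not divisible by 3.
Ends in 3: not divisible by 5.
7: 34133 = 7·4876 + 1
11: 34133 = 11·3103

11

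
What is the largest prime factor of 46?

23

46 = 2 · 23
23 is prime.
So 46 = 2 · 23; the largest prime factor is 23.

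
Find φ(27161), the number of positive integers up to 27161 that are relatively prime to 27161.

Factor: 27161 = 157 · 173.
φ(27161) = (157−1) · (173−1) = 156 · 172 = 26832.

26832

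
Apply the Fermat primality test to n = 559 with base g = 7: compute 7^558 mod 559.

7^1 ≡ 7 (mod 559)
7^2 ≡ 7^2 = 49 ≡ 49 (mod 559)
7^4 ≡ 49^2 = 2401 ≡ 165 (mod 559)
7^8 ≡ 165^2 = 27225 ≡ 393 (mod 559)
7^16 ≡ 393^2 = 154449 ≡ 165 (mod 559)
7^32 ≡ 165^2 = 27225 ≡ 393 (mod 559)
7^64 ≡ 393^2 = 154449 ≡ 165 (mod 559)
7^128 ≡ 165^2 = 27225 ≡ 393 (mod 559)
7^256 ≡ 393^2 = 154449 ≡ 165 (mod 559)
7^512 ≡ 165^2 = 27225 ≡ 393 (mod 559)
558 = 512 + 32 + 8 + 4 + 2 in binary powers of 2.
So 7^558 ≡ 393 · 393 · 393 · 165 · 49 ≡ 259 (mod 559).
Since 259 ≠ 1, base 7 is a Fermat witness: 559 is composite.

259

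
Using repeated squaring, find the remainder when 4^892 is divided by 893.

61

4^1 ≡ 4 (mod 893)
4^2 ≡ 4^2 = 16 ≡ 16 (mod 893)
4^4 ≡ 16^2 = 256 ≡ 256 (mod 893)
4^8 ≡ 256^2 = 65536 ≡ 347 (mod 893)
4^16 ≡ 347^2 = 120409 ≡ 747 (mod 893)
4^32 ≡ 747^2 = 558009 ≡ 777 (mod 893)
4^64 ≡ 777^2 = 603729 ≡ 61 (mod 893)
4^128 ≡ 61^2 = 3721 ≡ 149 (mod 893)
4^256 ≡ 149^2 = 22201 ≡ 769 (mod 893)
4^512 ≡ 769^2 = 591361 ≡ 195 (mod 893)
892 = 512 + 256 + 64 + 32 + 16 + 8 + 4 in binary powers of 2.
So 4^892 ≡ 195 · 769 · 61 · 777 · 747 · 347 · 256 ≡ 61 (mod 893).
Since 61 ≠ 1, base 4 is a Fermat witness: 893 is composite.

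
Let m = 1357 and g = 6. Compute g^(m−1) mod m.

1090

6^1 ≡ 6 (mod 1357)
6^2 ≡ 6^2 = 36 ≡ 36 (mod 1357)
6^4 ≡ 36^2 = 1296 ≡ 1296 (mod 1357)
6^8 ≡ 1296^2 = 1679616 ≡ 1007 (mod 1357)
6^16 ≡ 1007^2 = 1014049 ≡ 370 (mod 1357)
6^32 ≡ 370^2 = 136900 ≡ 1200 (mod 1357)
6^64 ≡ 1200^2 = 1440000 ≡ 223 (mod 1357)
6^128 ≡ 223^2 = 49729 ≡ 877 (mod 1357)
6^256 ≡ 877^2 = 769129 ≡ 1067 (mod 1357)
6^512 ≡ 1067^2 = 1138489 ≡ 1323 (mod 1357)
6^1024 ≡ 1323^2 = 1750329 ≡ 1156 (mod 1357)
1356 = 1024 + 256 + 64 + 8 + 4 in binary powers of 2.
So 6^1356 ≡ 1156 · 1067 · 223 · 1007 · 1296 ≡ 1090 (mod 1357).
Since 1090 ≠ 1, base 6 is a Fermat witness: 1357 is composite.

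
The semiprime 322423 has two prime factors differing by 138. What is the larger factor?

Since p = q + 138, we have 322423 = q(q + 138), so q² + 138q − 322423 = 0.
Discriminant: 138² + 4·322423 = 19044 + 1289692 = 1308736; √1308736 = 1144.
q = (−138 + 1144)/2 = 503, and p = q + 138 = 641.
Check: 503 · 641 = 322423.

641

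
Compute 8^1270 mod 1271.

8^1 ≡ 8 (mod 1271)
8^2 ≡ 8^2 = 64 ≡ 64 (mod 1271)
8^4 ≡ 64^2 = 4096 ≡ 283 (mod 1271)
8^8 ≡ 283^2 = 80089 ≡ 16 (mod 1271)
8^16 ≡ 16^2 = 256 ≡ 256 (mod 1271)
8^32 ≡ 256^2 = 65536 ≡ 715 (mod 1271)
8^64 ≡ 715^2 = 511225 ≡ 283 (mod 1271)
8^128 ≡ 283^2 = 80089 ≡ 16 (mod 1271)
8^256 ≡ 16^2 = 256 ≡ 256 (mod 1271)
8^512 ≡ 256^2 = 65536 ≡ 715 (mod 1271)
8^1024 ≡ 715^2 = 511225 ≡ 283 (mod 1271)
1270 = 1024 + 128 + 64 + 32 + 16 + 4 + 2 in binary powers of 2.
So 8^1270 ≡ 283 · 16 · 283 · 715 · 256 · 283 · 64 ≡ 1024 (mod 1271).
Since 1024 ≠ 1, base 8 is a Fermat witness: 1271 is composite.

1024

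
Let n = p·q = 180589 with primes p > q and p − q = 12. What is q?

419

Since p = q + 12, we have 180589 = q(q + 12), so q² + 12q − 180589 = 0.
Discriminant: 12² + 4·180589 = 144 + 722356 = 722500; √722500 = 850.
q = (−12 + 850)/2 = 419, and p = q + 12 = 431.
Check: 419 · 431 = 180589.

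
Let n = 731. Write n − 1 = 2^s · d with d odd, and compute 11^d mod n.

398

731 − 1 = 730 = 2^1 · 365, so d = 365.
11^1 ≡ 11 (mod 731)
11^2 ≡ 11^2 = 121 ≡ 121 (mod 731)
11^4 ≡ 121^2 = 14641 ≡ 21 (mod 731)
11^8 ≡ 21^2 = 441 ≡ 441 (mod 731)
11^16 ≡ 441^2 = 194481 ≡ 35 (mod 731)
11^32 ≡ 35^2 = 1225 ≡ 494 (mod 731)
11^64 ≡ 494^2 = 244036 ≡ 613 (mod 731)
11^128 ≡ 613^2 = 375769 ≡ 35 (mod 731)
11^256 ≡ 35^2 = 1225 ≡ 494 (mod 731)
365 = 256 + 64 + 32 + 8 + 4 + 1 in binary powers of 2.
So 11^365 ≡ 494 · 613 · 494 · 441 · 21 · 11 ≡ 398 (mod 731).
Squaring chain: 398; never reaches −1, so base 11 is a Miller–Rabin witness that 731 is composite.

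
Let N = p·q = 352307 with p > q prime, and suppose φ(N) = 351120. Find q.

571

φ(n) = (p−1)(q−1) = n − (p+q) + 1, so p + q = 352307 − 351120 + 1 = 1188.
p and q are the roots of t² − 1188t + 352307 = 0.
Discriminant: 1188² − 4·352307 = 1411344 − 1409228 = 2116; √2116 = 46.
q = (1188 − 46)/2 = 571, p = (1188 + 46)/2 = 617.
Check: 571 · 617 = 352307.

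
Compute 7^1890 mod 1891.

7^1 ≡ 7 (mod 1891)
7^2 ≡ 7^2 = 49 ≡ 49 (mod 1891)
7^4 ≡ 49^2 = 2401 ≡ 510 (mod 1891)
7^8 ≡ 510^2 = 260100 ≡ 1033 (mod 1891)
7^16 ≡ 1033^2 = 1067089 ≡ 565 (mod 1891)
7^32 ≡ 565^2 = 319225 ≡ 1537 (mod 1891)
7^64 ≡ 1537^2 = 2362369 ≡ 510 (mod 1891)
7^128 ≡ 510^2 = 260100 ≡ 1033 (mod 1891)
7^256 ≡ 1033^2 = 1067089 ≡ 565 (mod 1891)
7^512 ≡ 565^2 = 319225 ≡ 1537 (mod 1891)
7^1024 ≡ 1537^2 = 2362369 ≡ 510 (mod 1891)
1890 = 1024 + 512 + 256 + 64 + 32 + 2 in binary powers of 2.
So 7^1890 ≡ 510 · 1537 · 565 · 510 · 1537 · 49 ≡ 1768 (mod 1891).
Since 1768 ≠ 1, base 7 is a Fermat witness: 1891 is composite.

1768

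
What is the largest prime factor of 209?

209 = 11 · 19
19 is prime.
So 209 = 11 · 19; the largest prime factor is 19.

19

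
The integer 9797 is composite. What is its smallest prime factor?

9797 is odd.
Digit sum 32, not divisible by 3.
Ends in 7: not divisible by 5.
7: 9797 = 7·1399 + 4
11: 9797 = 11·890 + 7
13: 9797 = 13·753 + 8
17: 9797 = 17·576 + 5
19: 9797 = 19·515 + 12
23: 9797 = 23·425 + 22
29: 9797 = 29·337 + 24
31: 9797 = 31·316 + 1
37: 9797 = 37·264 + 29
41: 9797 = 41·238 + 39
43: 9797 = 43·227 + 36
47: 9797 = 47·208 + 21
53: 9797 = 53·184 + 45
59: 9797 = 59·166 + 3
61: 9797 = 61·160 + 37
67: 9797 = 67·146 + 15
71: 9797 = 71·137 + 70
73: 9797 = 73·134 + 15
79: 9797 = 79·124 + 1
83: 9797 = 83·118 + 3
89: 9797 = 89·110 + 7
97: 9797 = 97·101

97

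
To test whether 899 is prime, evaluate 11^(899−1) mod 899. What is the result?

11^1 ≡ 11 (mod 899)
11^2 ≡ 11^2 = 121 ≡ 121 (mod 899)
11^4 ≡ 121^2 = 14641 ≡ 257 (mod 899)
11^8 ≡ 257^2 = 66049 ≡ 422 (mod 899)
11^16 ≡ 422^2 = 178084 ≡ 82 (mod 899)
11^32 ≡ 82^2 = 6724 ≡ 431 (mod 899)
11^64 ≡ 431^2 = 185761 ≡ 567 (mod 899)
11^128 ≡ 567^2 = 321489 ≡ 546 (mod 899)
11^256 ≡ 546^2 = 298116 ≡ 547 (mod 899)
11^512 ≡ 547^2 = 299209 ≡ 741 (mod 899)
898 = 512 + 256 + 128 + 2 in binary powers of 2.
So 11^898 ≡ 741 · 547 · 546 · 121 ≡ 382 (mod 899).
Since 382 ≠ 1, base 11 is a Fermat witness: 899 is composite.

382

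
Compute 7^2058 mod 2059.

1567

7^1 ≡ 7 (mod 2059)
7^2 ≡ 7^2 = 49 ≡ 49 (mod 2059)
7^4 ≡ 49^2 = 2401 ≡ 342 (mod 2059)
7^8 ≡ 342^2 = 116964 ≡ 1660 (mod 2059)
7^16 ≡ 1660^2 = 2755600 ≡ 658 (mod 2059)
7^32 ≡ 658^2 = 432964 ≡ 574 (mod 2059)
7^64 ≡ 574^2 = 329476 ≡ 36 (mod 2059)
7^128 ≡ 36^2 = 1296 ≡ 1296 (mod 2059)
7^256 ≡ 1296^2 = 1679616 ≡ 1531 (mod 2059)
7^512 ≡ 1531^2 = 2343961 ≡ 819 (mod 2059)
7^1024 ≡ 819^2 = 670761 ≡ 1586 (mod 2059)
7^2048 ≡ 1586^2 = 2515396 ≡ 1357 (mod 2059)
2058 = 2048 + 8 + 2 in binary powers of 2.
So 7^2058 ≡ 1357 · 1660 · 49 ≡ 1567 (mod 2059).
Since 1567 ≠ 1, base 7 is a Fermat witness: 2059 is composite.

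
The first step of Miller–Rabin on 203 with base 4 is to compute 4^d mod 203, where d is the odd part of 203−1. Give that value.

93

203 − 1 = 202 = 2^1 · 101, so d = 101.
4^1 ≡ 4 (mod 203)
4^2 ≡ 4^2 = 16 ≡ 16 (mod 203)
4^4 ≡ 16^2 = 256 ≡ 53 (mod 203)
4^8 ≡ 53^2 = 2809 ≡ 170 (mod 203)
4^16 ≡ 170^2 = 28900 ≡ 74 (mod 203)
4^32 ≡ 74^2 = 5476 ≡ 198 (mod 203)
4^64 ≡ 198^2 = 39204 ≡ 25 (mod 203)
101 = 64 + 32 + 4 + 1 in binary powers of 2.
So 4^101 ≡ 25 · 198 · 53 · 4 ≡ 93 (mod 203).
Squaring chain: 93; never reaches −1, so base 4 is a Miller–Rabin witness that 203 is composite.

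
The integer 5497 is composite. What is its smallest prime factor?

23

5497 is odd.
Digit sum 25, not divisible by 3.
Ends in 7: not divisible by 5.
7: 5497 = 7·785 + 2
11: 5497 = 11·499 + 8
13: 5497 = 13·422 + 11
17: 5497 = 17·323 + 6
19: 5497 = 19·289 + 6
23: 5497 = 23·239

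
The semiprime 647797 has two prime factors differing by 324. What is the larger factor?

Since p = q + 324, we have 647797 = q(q + 324), so q² + 324q − 647797 = 0.
Discriminant: 324² + 4·647797 = 104976 + 2591188 = 2696164; √2696164 = 1642.
q = (−324 + 1642)/2 = 659, and p = q + 324 = 983.
Check: 659 · 983 = 647797.

983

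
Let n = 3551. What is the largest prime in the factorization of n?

3551 = 53 · 67
67 is prime.
So 3551 = 53 · 67; the largest prime factor is 67.

67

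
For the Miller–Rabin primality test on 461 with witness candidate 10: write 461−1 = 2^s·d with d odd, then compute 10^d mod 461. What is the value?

461 − 1 = 460 = 2^2 · 115, so d = 115.
10^1 ≡ 10 (mod 461)
10^2 ≡ 10^2 = 100 ≡ 100 (mod 461)
10^4 ≡ 100^2 = 10000 ≡ 319 (mod 461)
10^8 ≡ 319^2 = 101761 ≡ 341 (mod 461)
10^16 ≡ 341^2 = 116281 ≡ 109 (mod 461)
10^32 ≡ 109^2 = 11881 ≡ 356 (mod 461)
10^64 ≡ 356^2 = 126736 ≡ 422 (mod 461)
115 = 64 + 32 + 16 + 2 + 1 in binary powers of 2.
So 10^115 ≡ 422 · 356 · 109 · 100 · 10 ≡ 48 (mod 461).
Squaring chain: 48 → 460; reaches −1, so base 10 does not prove 461 composite.

48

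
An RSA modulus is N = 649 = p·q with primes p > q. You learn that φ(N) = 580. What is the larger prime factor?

φ(n) = (p−1)(q−1) = n − (p+q) + 1, so p + q = 649 − 580 + 1 = 70.
p and q are the roots of t² − 70t + 649 = 0.
Discriminant: 70² − 4·649 = 4900 − 2596 = 2304; √2304 = 48.
q = (70 − 48)/2 = 11, p = (70 + 48)/2 = 59.
Check: 11 · 59 = 649.

59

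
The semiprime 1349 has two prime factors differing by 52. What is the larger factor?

Since p = q + 52, we have 1349 = q(q + 52), so q² + 52q − 1349 = 0.
Discriminant: 52² + 4·1349 = 2704 + 5396 = 8100; √8100 = 90.
q = (−52 + 90)/2 = 19, and p = q + 52 = 71.
Check: 19 · 71 = 1349.

71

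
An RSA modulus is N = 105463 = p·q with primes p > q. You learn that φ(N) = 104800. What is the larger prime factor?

φ(n) = (p−1)(q−1) = n − (p+q) + 1, so p + q = 105463 − 104800 + 1 = 664.
p and q are the roots of t² − 664t + 105463 = 0.
Discriminant: 664² − 4·105463 = 440896 − 421852 = 19044; √19044 = 138.
q = (664 − 138)/2 = 263, p = (664 + 138)/2 = 401.
Check: 263 · 401 = 105463.

401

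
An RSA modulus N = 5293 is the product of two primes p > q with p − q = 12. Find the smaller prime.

Since p = q + 12, we have 5293 = q(q + 12), so q² + 12q − 5293 = 0.
Discriminant: 12² + 4·5293 = 144 + 21172 = 21316; √21316 = 146.
q = (−12 + 146)/2 = 67, and p = q + 12 = 79.
Check: 67 · 79 = 5293.

67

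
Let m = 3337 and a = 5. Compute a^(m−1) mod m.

5^1 ≡ 5 (mod 3337)
5^2 ≡ 5^2 = 25 ≡ 25 (mod 3337)
5^4 ≡ 25^2 = 625 ≡ 625 (mod 3337)
5^8 ≡ 625^2 = 390625 ≡ 196 (mod 3337)
5^16 ≡ 196^2 = 38416 ≡ 1709 (mod 3337)
5^32 ≡ 1709^2 = 2920681 ≡ 806 (mod 3337)
5^64 ≡ 806^2 = 649636 ≡ 2258 (mod 3337)
5^128 ≡ 2258^2 = 5098564 ≡ 2965 (mod 3337)
5^256 ≡ 2965^2 = 8791225 ≡ 1567 (mod 3337)
5^512 ≡ 1567^2 = 2455489 ≡ 2794 (mod 3337)
5^1024 ≡ 2794^2 = 7806436 ≡ 1193 (mod 3337)
5^2048 ≡ 1193^2 = 1423249 ≡ 1687 (mod 3337)
3336 = 2048 + 1024 + 256 + 8 in binary powers of 2.
So 5^3336 ≡ 1687 · 1193 · 1567 · 196 ≡ 1922 (mod 3337).
Since 1922 ≠ 1, base 5 is a Fermat witness: 3337 is composite.

1922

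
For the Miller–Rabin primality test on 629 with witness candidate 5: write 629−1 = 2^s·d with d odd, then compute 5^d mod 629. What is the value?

309

629 − 1 = 628 = 2^2 · 157, so d = 157.
5^1 ≡ 5 (mod 629)
5^2 ≡ 5^2 = 25 ≡ 25 (mod 629)
5^4 ≡ 25^2 = 625 ≡ 625 (mod 629)
5^8 ≡ 625^2 = 390625 ≡ 16 (mod 629)
5^16 ≡ 16^2 = 256 ≡ 256 (mod 629)
5^32 ≡ 256^2 = 65536 ≡ 120 (mod 629)
5^64 ≡ 120^2 = 14400 ≡ 562 (mod 629)
5^128 ≡ 562^2 = 315844 ≡ 86 (mod 629)
157 = 128 + 16 + 8 + 4 + 1 in binary powers of 2.
So 5^157 ≡ 86 · 256 · 16 · 625 · 5 ≡ 309 (mod 629).
Squaring chain: 309 → 502; never reaches −1, so base 5 is a Miller–Rabin witness that 629 is composite.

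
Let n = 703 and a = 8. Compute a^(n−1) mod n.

8^1 ≡ 8 (mod 703)
8^2 ≡ 8^2 = 64 ≡ 64 (mod 703)
8^4 ≡ 64^2 = 4096 ≡ 581 (mod 703)
8^8 ≡ 581^2 = 337561 ≡ 121 (mod 703)
8^16 ≡ 121^2 = 14641 ≡ 581 (mod 703)
8^32 ≡ 581^2 = 337561 ≡ 121 (mod 703)
8^64 ≡ 121^2 = 14641 ≡ 581 (mod 703)
8^128 ≡ 581^2 = 337561 ≡ 121 (mod 703)
8^256 ≡ 121^2 = 14641 ≡ 581 (mod 703)
8^512 ≡ 581^2 = 337561 ≡ 121 (mod 703)
702 = 512 + 128 + 32 + 16 + 8 + 4 + 2 in binary powers of 2.
So 8^702 ≡ 121 · 121 · 121 · 581 · 121 · 581 · 64 ≡ 628 (mod 703).
Since 628 ≠ 1, base 8 is a Fermat witness: 703 is composite.

628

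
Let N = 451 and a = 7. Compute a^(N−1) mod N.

7^1 ≡ 7 (mod 451)
7^2 ≡ 7^2 = 49 ≡ 49 (mod 451)
7^4 ≡ 49^2 = 2401 ≡ 146 (mod 451)
7^8 ≡ 146^2 = 21316 ≡ 119 (mod 451)
7^16 ≡ 119^2 = 14161 ≡ 180 (mod 451)
7^32 ≡ 180^2 = 32400 ≡ 379 (mod 451)
7^64 ≡ 379^2 = 143641 ≡ 223 (mod 451)
7^128 ≡ 223^2 = 49729 ≡ 119 (mod 451)
7^256 ≡ 119^2 = 14161 ≡ 180 (mod 451)
450 = 256 + 128 + 64 + 2 in binary powers of 2.
So 7^450 ≡ 180 · 119 · 223 · 49 ≡ 419 (mod 451).
Since 419 ≠ 1, base 7 is a Fermat witness: 451 is composite.

419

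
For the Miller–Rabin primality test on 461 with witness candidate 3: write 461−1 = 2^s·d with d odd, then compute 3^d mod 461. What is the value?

461 − 1 = 460 = 2^2 · 115, so d = 115.
3^1 ≡ 3 (mod 461)
3^2 ≡ 3^2 = 9 ≡ 9 (mod 461)
3^4 ≡ 9^2 = 81 ≡ 81 (mod 461)
3^8 ≡ 81^2 = 6561 ≡ 107 (mod 461)
3^16 ≡ 107^2 = 11449 ≡ 385 (mod 461)
3^32 ≡ 385^2 = 148225 ≡ 244 (mod 461)
3^64 ≡ 244^2 = 59536 ≡ 67 (mod 461)
115 = 64 + 32 + 16 + 2 + 1 in binary powers of 2.
So 3^115 ≡ 67 · 244 · 385 · 9 · 3 ≡ 413 (mod 461).
Squaring chain: 413 → 460; reaches −1, so base 3 does not prove 461 composite.

413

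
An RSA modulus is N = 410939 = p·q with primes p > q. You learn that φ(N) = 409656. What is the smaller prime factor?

φ(n) = (p−1)(q−1) = n − (p+q) + 1, so p + q = 410939 − 409656 + 1 = 1284.
p and q are the roots of t² − 1284t + 410939 = 0.
Discriminant: 1284² − 4·410939 = 1648656 − 1643756 = 4900; √4900 = 70.
q = (1284 − 70)/2 = 607, p = (1284 + 70)/2 = 677.
Check: 607 · 677 = 410939.

607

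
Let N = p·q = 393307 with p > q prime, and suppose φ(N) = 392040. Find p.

φ(n) = (p−1)(q−1) = n − (p+q) + 1, so p + q = 393307 − 392040 + 1 = 1268.
p and q are the roots of t² − 1268t + 393307 = 0.
Discriminant: 1268² − 4·393307 = 1607824 − 1573228 = 34596; √34596 = 186.
q = (1268 − 186)/2 = 541, p = (1268 + 186)/2 = 727.
Check: 541 · 727 = 393307.

727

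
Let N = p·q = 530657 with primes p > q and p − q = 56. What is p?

Since p = q + 56, we have 530657 = q(q + 56), so q² + 56q − 530657 = 0.
Discriminant: 56² + 4·530657 = 3136 + 2122628 = 2125764; √2125764 = 1458.
q = (−56 + 1458)/2 = 701, and p = q + 56 = 757.
Check: 701 · 757 = 530657.

757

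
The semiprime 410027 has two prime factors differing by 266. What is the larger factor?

Since p = q + 266, we have 410027 = q(q + 266), so q² + 266q − 410027 = 0.
Discriminant: 266² + 4·410027 = 70756 + 1640108 = 1710864; √1710864 = 1308.
q = (−266 + 1308)/2 = 521, and p = q + 266 = 787.
Check: 521 · 787 = 410027.

787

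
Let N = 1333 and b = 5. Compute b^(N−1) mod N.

838

5^1 ≡ 5 (mod 1333)
5^2 ≡ 5^2 = 25 ≡ 25 (mod 1333)
5^4 ≡ 25^2 = 625 ≡ 625 (mod 1333)
5^8 ≡ 625^2 = 390625 ≡ 56 (mod 1333)
5^16 ≡ 56^2 = 3136 ≡ 470 (mod 1333)
5^32 ≡ 470^2 = 220900 ≡ 955 (mod 1333)
5^64 ≡ 955^2 = 912025 ≡ 253 (mod 1333)
5^128 ≡ 253^2 = 64009 ≡ 25 (mod 1333)
5^256 ≡ 25^2 = 625 ≡ 625 (mod 1333)
5^512 ≡ 625^2 = 390625 ≡ 56 (mod 1333)
5^1024 ≡ 56^2 = 3136 ≡ 470 (mod 1333)
1332 = 1024 + 256 + 32 + 16 + 4 in binary powers of 2.
So 5^1332 ≡ 470 · 625 · 955 · 470 · 625 ≡ 838 (mod 1333).
Since 838 ≠ 1, base 5 is a Fermat witness: 1333 is composite.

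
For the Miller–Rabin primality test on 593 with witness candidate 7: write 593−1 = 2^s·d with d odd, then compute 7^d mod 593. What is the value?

499

593 − 1 = 592 = 2^4 · 37, so d = 37.
7^1 ≡ 7 (mod 593)
7^2 ≡ 7^2 = 49 ≡ 49 (mod 593)
7^4 ≡ 49^2 = 2401 ≡ 29 (mod 593)
7^8 ≡ 29^2 = 841 ≡ 248 (mod 593)
7^16 ≡ 248^2 = 61504 ≡ 425 (mod 593)
7^32 ≡ 425^2 = 180625 ≡ 353 (mod 593)
37 = 32 + 4 + 1 in binary powers of 2.
So 7^37 ≡ 353 · 29 · 7 ≡ 499 (mod 593).
Squaring chain: 499 → 534 → 516 → 592; reaches −1, so base 7 does not prove 593 composite.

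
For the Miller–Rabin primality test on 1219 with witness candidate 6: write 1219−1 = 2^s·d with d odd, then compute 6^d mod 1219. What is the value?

767

1219 − 1 = 1218 = 2^1 · 609, so d = 609.
6^1 ≡ 6 (mod 1219)
6^2 ≡ 6^2 = 36 ≡ 36 (mod 1219)
6^4 ≡ 36^2 = 1296 ≡ 77 (mod 1219)
6^8 ≡ 77^2 = 5929 ≡ 1053 (mod 1219)
6^16 ≡ 1053^2 = 1108809 ≡ 738 (mod 1219)
6^32 ≡ 738^2 = 544644 ≡ 970 (mod 1219)
6^64 ≡ 970^2 = 940900 ≡ 1051 (mod 1219)
6^128 ≡ 1051^2 = 1104601 ≡ 187 (mod 1219)
6^256 ≡ 187^2 = 34969 ≡ 837 (mod 1219)
6^512 ≡ 837^2 = 700569 ≡ 863 (mod 1219)
609 = 512 + 64 + 32 + 1 in binary powers of 2.
So 6^609 ≡ 863 · 1051 · 970 · 6 ≡ 767 (mod 1219).
Squaring chain: 767; never reaches −1, so base 6 is a Miller–Rabin witness that 1219 is composite.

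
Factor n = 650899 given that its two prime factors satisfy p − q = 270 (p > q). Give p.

953

Since p = q + 270, we have 650899 = q(q + 270), so q² + 270q − 650899 = 0.
Discriminant: 270² + 4·650899 = 72900 + 2603596 = 2676496; √2676496 = 1636.
q = (−270 + 1636)/2 = 683, and p = q + 270 = 953.
Check: 683 · 953 = 650899.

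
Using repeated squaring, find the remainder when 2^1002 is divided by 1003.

2^1 ≡ 2 (mod 1003)
2^2 ≡ 2^2 = 4 ≡ 4 (mod 1003)
2^4 ≡ 4^2 = 16 ≡ 16 (mod 1003)
2^8 ≡ 16^2 = 256 ≡ 256 (mod 1003)
2^16 ≡ 256^2 = 65536 ≡ 341 (mod 1003)
2^32 ≡ 341^2 = 116281 ≡ 936 (mod 1003)
2^64 ≡ 936^2 = 876096 ≡ 477 (mod 1003)
2^128 ≡ 477^2 = 227529 ≡ 851 (mod 1003)
2^256 ≡ 851^2 = 724201 ≡ 35 (mod 1003)
2^512 ≡ 35^2 = 1225 ≡ 222 (mod 1003)
1002 = 512 + 256 + 128 + 64 + 32 + 8 + 2 in binary powers of 2.
So 2^1002 ≡ 222 · 35 · 851 · 477 · 936 · 256 · 4 ≡ 990 (mod 1003).
Since 990 ≠ 1, base 2 is a Fermat witness: 1003 is composite.

990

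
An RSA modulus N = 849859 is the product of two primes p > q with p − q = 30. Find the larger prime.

Since p = q + 30, we have 849859 = q(q + 30), so q² + 30q − 849859 = 0.
Discriminant: 30² + 4·849859 = 900 + 3399436 = 3400336; √3400336 = 1844.
q = (−30 + 1844)/2 = 907, and p = q + 30 = 937.
Check: 907 · 937 = 849859.

937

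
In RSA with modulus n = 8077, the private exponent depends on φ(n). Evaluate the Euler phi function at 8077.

Factor: 8077 = 41 · 197.
φ(8077) = (41−1) · (197−1) = 40 · 196 = 7840.

7840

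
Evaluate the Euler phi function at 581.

492

Factor: 581 = 7 · 83.
φ(581) = (7−1) · (83−1) = 6 · 82 = 492.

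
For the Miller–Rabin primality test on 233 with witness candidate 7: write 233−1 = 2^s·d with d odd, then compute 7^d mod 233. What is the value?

233 − 1 = 232 = 2^3 · 29, so d = 29.
7^1 ≡ 7 (mod 233)
7^2 ≡ 7^2 = 49 ≡ 49 (mod 233)
7^4 ≡ 49^2 = 2401 ≡ 71 (mod 233)
7^8 ≡ 71^2 = 5041 ≡ 148 (mod 233)
7^16 ≡ 148^2 = 21904 ≡ 2 (mod 233)
29 = 16 + 8 + 4 + 1 in binary powers of 2.
So 7^29 ≡ 2 · 148 · 71 · 7 ≡ 89 (mod 233).
Squaring chain: 89 → 232 → 1; reaches −1, so base 7 does not prove 233 composite.

89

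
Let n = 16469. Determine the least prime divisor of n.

43

16469 is odd.
Digit sum 26, not divisible by 3.
Ends in 9: not divisible by 5.
7: 16469 = 7·2352 + 5
11: 16469 = 11·1497 + 2
13: 16469 = 13·1266 + 11
17: 16469 = 17·968 + 13
19: 16469 = 19·866 + 15
23: 16469 = 23·716 + 1
29: 16469 = 29·567 + 26
31: 16469 = 31·531 + 8
37: 16469 = 37·445 + 4
41: 16469 = 41·401 + 28
43: 16469 = 43·383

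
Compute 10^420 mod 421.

10^1 ≡ 10 (mod 421)
10^2 ≡ 10^2 = 100 ≡ 100 (mod 421)
10^4 ≡ 100^2 = 10000 ≡ 317 (mod 421)
10^8 ≡ 317^2 = 100489 ≡ 291 (mod 421)
10^16 ≡ 291^2 = 84681 ≡ 60 (mod 421)
10^32 ≡ 60^2 = 3600 ≡ 232 (mod 421)
10^64 ≡ 232^2 = 53824 ≡ 357 (mod 421)
10^128 ≡ 357^2 = 127449 ≡ 307 (mod 421)
10^256 ≡ 307^2 = 94249 ≡ 366 (mod 421)
420 = 256 + 128 + 32 + 4 in binary powers of 2.
So 10^420 ≡ 366 · 307 · 232 · 317 ≡ 1 (mod 421).
Since the result is 1, base 10 gives no evidence that 421 is composite.

1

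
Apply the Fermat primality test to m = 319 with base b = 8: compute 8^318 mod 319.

8^1 ≡ 8 (mod 319)
8^2 ≡ 8^2 = 64 ≡ 64 (mod 319)
8^4 ≡ 64^2 = 4096 ≡ 268 (mod 319)
8^8 ≡ 268^2 = 71824 ≡ 49 (mod 319)
8^16 ≡ 49^2 = 2401 ≡ 168 (mod 319)
8^32 ≡ 168^2 = 28224 ≡ 152 (mod 319)
8^64 ≡ 152^2 = 23104 ≡ 136 (mod 319)
8^128 ≡ 136^2 = 18496 ≡ 313 (mod 319)
8^256 ≡ 313^2 = 97969 ≡ 36 (mod 319)
318 = 256 + 32 + 16 + 8 + 4 + 2 in binary powers of 2.
So 8^318 ≡ 36 · 152 · 168 · 49 · 268 · 64 ≡ 236 (mod 319).
Since 236 ≠ 1, base 8 is a Fermat witness: 319 is composite.

236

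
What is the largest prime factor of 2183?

2183 = 37 · 59
59 is prime.
So 2183 = 37 · 59; the largest prime factor is 59.

59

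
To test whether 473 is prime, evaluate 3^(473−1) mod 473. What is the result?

53

3^1 ≡ 3 (mod 473)
3^2 ≡ 3^2 = 9 ≡ 9 (mod 473)
3^4 ≡ 9^2 = 81 ≡ 81 (mod 473)
3^8 ≡ 81^2 = 6561 ≡ 412 (mod 473)
3^16 ≡ 412^2 = 169744 ≡ 410 (mod 473)
3^32 ≡ 410^2 = 168100 ≡ 185 (mod 473)
3^64 ≡ 185^2 = 34225 ≡ 169 (mod 473)
3^128 ≡ 169^2 = 28561 ≡ 181 (mod 473)
3^256 ≡ 181^2 = 32761 ≡ 124 (mod 473)
472 = 256 + 128 + 64 + 16 + 8 in binary powers of 2.
So 3^472 ≡ 124 · 181 · 169 · 410 · 412 ≡ 53 (mod 473).
Since 53 ≠ 1, base 3 is a Fermat witness: 473 is composite.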